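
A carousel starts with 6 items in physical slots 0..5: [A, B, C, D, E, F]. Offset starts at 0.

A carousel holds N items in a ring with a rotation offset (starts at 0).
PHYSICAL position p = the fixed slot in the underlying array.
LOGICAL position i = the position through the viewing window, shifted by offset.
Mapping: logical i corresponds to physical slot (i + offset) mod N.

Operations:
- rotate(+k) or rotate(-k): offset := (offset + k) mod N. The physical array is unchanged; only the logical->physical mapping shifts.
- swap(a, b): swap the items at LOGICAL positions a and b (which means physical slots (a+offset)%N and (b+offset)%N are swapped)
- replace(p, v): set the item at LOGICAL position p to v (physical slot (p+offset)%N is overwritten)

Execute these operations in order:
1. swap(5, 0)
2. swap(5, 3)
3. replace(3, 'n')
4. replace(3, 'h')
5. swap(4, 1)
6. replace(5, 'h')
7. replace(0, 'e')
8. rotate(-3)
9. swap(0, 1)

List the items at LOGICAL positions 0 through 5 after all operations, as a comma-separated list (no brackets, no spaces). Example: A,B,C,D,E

Answer: B,h,h,e,E,C

Derivation:
After op 1 (swap(5, 0)): offset=0, physical=[F,B,C,D,E,A], logical=[F,B,C,D,E,A]
After op 2 (swap(5, 3)): offset=0, physical=[F,B,C,A,E,D], logical=[F,B,C,A,E,D]
After op 3 (replace(3, 'n')): offset=0, physical=[F,B,C,n,E,D], logical=[F,B,C,n,E,D]
After op 4 (replace(3, 'h')): offset=0, physical=[F,B,C,h,E,D], logical=[F,B,C,h,E,D]
After op 5 (swap(4, 1)): offset=0, physical=[F,E,C,h,B,D], logical=[F,E,C,h,B,D]
After op 6 (replace(5, 'h')): offset=0, physical=[F,E,C,h,B,h], logical=[F,E,C,h,B,h]
After op 7 (replace(0, 'e')): offset=0, physical=[e,E,C,h,B,h], logical=[e,E,C,h,B,h]
After op 8 (rotate(-3)): offset=3, physical=[e,E,C,h,B,h], logical=[h,B,h,e,E,C]
After op 9 (swap(0, 1)): offset=3, physical=[e,E,C,B,h,h], logical=[B,h,h,e,E,C]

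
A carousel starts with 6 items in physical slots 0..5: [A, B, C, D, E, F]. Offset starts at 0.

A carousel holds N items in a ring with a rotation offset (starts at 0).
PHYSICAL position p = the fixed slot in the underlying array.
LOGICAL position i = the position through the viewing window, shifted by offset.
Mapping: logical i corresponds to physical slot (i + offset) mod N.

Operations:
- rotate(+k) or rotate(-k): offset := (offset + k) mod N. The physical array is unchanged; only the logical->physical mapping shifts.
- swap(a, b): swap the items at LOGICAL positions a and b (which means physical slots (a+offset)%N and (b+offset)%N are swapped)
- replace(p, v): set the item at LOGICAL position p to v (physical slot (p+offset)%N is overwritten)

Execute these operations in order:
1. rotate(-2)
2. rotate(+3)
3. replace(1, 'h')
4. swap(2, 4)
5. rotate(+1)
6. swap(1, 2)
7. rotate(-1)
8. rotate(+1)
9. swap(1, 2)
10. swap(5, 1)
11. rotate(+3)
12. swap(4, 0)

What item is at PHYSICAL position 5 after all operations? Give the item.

After op 1 (rotate(-2)): offset=4, physical=[A,B,C,D,E,F], logical=[E,F,A,B,C,D]
After op 2 (rotate(+3)): offset=1, physical=[A,B,C,D,E,F], logical=[B,C,D,E,F,A]
After op 3 (replace(1, 'h')): offset=1, physical=[A,B,h,D,E,F], logical=[B,h,D,E,F,A]
After op 4 (swap(2, 4)): offset=1, physical=[A,B,h,F,E,D], logical=[B,h,F,E,D,A]
After op 5 (rotate(+1)): offset=2, physical=[A,B,h,F,E,D], logical=[h,F,E,D,A,B]
After op 6 (swap(1, 2)): offset=2, physical=[A,B,h,E,F,D], logical=[h,E,F,D,A,B]
After op 7 (rotate(-1)): offset=1, physical=[A,B,h,E,F,D], logical=[B,h,E,F,D,A]
After op 8 (rotate(+1)): offset=2, physical=[A,B,h,E,F,D], logical=[h,E,F,D,A,B]
After op 9 (swap(1, 2)): offset=2, physical=[A,B,h,F,E,D], logical=[h,F,E,D,A,B]
After op 10 (swap(5, 1)): offset=2, physical=[A,F,h,B,E,D], logical=[h,B,E,D,A,F]
After op 11 (rotate(+3)): offset=5, physical=[A,F,h,B,E,D], logical=[D,A,F,h,B,E]
After op 12 (swap(4, 0)): offset=5, physical=[A,F,h,D,E,B], logical=[B,A,F,h,D,E]

Answer: B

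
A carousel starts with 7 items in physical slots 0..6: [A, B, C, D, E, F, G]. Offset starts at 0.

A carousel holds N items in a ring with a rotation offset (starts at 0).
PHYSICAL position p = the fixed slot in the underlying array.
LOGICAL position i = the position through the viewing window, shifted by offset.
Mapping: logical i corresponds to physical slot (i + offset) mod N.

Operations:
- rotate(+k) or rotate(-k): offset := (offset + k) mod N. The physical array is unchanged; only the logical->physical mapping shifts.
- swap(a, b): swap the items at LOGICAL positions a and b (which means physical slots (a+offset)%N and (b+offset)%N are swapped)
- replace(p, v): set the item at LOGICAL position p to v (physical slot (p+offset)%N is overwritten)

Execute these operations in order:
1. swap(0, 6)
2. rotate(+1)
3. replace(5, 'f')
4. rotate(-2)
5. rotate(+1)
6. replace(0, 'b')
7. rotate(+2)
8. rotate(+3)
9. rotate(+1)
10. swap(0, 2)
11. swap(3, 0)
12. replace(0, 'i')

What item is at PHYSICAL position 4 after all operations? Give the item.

After op 1 (swap(0, 6)): offset=0, physical=[G,B,C,D,E,F,A], logical=[G,B,C,D,E,F,A]
After op 2 (rotate(+1)): offset=1, physical=[G,B,C,D,E,F,A], logical=[B,C,D,E,F,A,G]
After op 3 (replace(5, 'f')): offset=1, physical=[G,B,C,D,E,F,f], logical=[B,C,D,E,F,f,G]
After op 4 (rotate(-2)): offset=6, physical=[G,B,C,D,E,F,f], logical=[f,G,B,C,D,E,F]
After op 5 (rotate(+1)): offset=0, physical=[G,B,C,D,E,F,f], logical=[G,B,C,D,E,F,f]
After op 6 (replace(0, 'b')): offset=0, physical=[b,B,C,D,E,F,f], logical=[b,B,C,D,E,F,f]
After op 7 (rotate(+2)): offset=2, physical=[b,B,C,D,E,F,f], logical=[C,D,E,F,f,b,B]
After op 8 (rotate(+3)): offset=5, physical=[b,B,C,D,E,F,f], logical=[F,f,b,B,C,D,E]
After op 9 (rotate(+1)): offset=6, physical=[b,B,C,D,E,F,f], logical=[f,b,B,C,D,E,F]
After op 10 (swap(0, 2)): offset=6, physical=[b,f,C,D,E,F,B], logical=[B,b,f,C,D,E,F]
After op 11 (swap(3, 0)): offset=6, physical=[b,f,B,D,E,F,C], logical=[C,b,f,B,D,E,F]
After op 12 (replace(0, 'i')): offset=6, physical=[b,f,B,D,E,F,i], logical=[i,b,f,B,D,E,F]

Answer: E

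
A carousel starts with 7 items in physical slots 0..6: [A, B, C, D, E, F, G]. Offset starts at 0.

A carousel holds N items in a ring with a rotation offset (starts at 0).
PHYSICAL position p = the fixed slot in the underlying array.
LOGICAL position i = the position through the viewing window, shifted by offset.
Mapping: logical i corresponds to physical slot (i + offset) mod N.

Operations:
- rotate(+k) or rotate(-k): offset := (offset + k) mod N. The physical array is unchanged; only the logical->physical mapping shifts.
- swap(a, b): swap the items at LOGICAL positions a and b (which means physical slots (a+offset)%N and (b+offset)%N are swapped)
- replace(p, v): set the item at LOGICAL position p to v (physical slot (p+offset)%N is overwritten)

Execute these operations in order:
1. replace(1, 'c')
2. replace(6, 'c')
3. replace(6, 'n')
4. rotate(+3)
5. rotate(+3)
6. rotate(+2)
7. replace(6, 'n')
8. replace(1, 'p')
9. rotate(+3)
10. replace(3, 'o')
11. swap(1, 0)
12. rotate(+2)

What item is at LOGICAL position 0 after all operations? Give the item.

After op 1 (replace(1, 'c')): offset=0, physical=[A,c,C,D,E,F,G], logical=[A,c,C,D,E,F,G]
After op 2 (replace(6, 'c')): offset=0, physical=[A,c,C,D,E,F,c], logical=[A,c,C,D,E,F,c]
After op 3 (replace(6, 'n')): offset=0, physical=[A,c,C,D,E,F,n], logical=[A,c,C,D,E,F,n]
After op 4 (rotate(+3)): offset=3, physical=[A,c,C,D,E,F,n], logical=[D,E,F,n,A,c,C]
After op 5 (rotate(+3)): offset=6, physical=[A,c,C,D,E,F,n], logical=[n,A,c,C,D,E,F]
After op 6 (rotate(+2)): offset=1, physical=[A,c,C,D,E,F,n], logical=[c,C,D,E,F,n,A]
After op 7 (replace(6, 'n')): offset=1, physical=[n,c,C,D,E,F,n], logical=[c,C,D,E,F,n,n]
After op 8 (replace(1, 'p')): offset=1, physical=[n,c,p,D,E,F,n], logical=[c,p,D,E,F,n,n]
After op 9 (rotate(+3)): offset=4, physical=[n,c,p,D,E,F,n], logical=[E,F,n,n,c,p,D]
After op 10 (replace(3, 'o')): offset=4, physical=[o,c,p,D,E,F,n], logical=[E,F,n,o,c,p,D]
After op 11 (swap(1, 0)): offset=4, physical=[o,c,p,D,F,E,n], logical=[F,E,n,o,c,p,D]
After op 12 (rotate(+2)): offset=6, physical=[o,c,p,D,F,E,n], logical=[n,o,c,p,D,F,E]

Answer: n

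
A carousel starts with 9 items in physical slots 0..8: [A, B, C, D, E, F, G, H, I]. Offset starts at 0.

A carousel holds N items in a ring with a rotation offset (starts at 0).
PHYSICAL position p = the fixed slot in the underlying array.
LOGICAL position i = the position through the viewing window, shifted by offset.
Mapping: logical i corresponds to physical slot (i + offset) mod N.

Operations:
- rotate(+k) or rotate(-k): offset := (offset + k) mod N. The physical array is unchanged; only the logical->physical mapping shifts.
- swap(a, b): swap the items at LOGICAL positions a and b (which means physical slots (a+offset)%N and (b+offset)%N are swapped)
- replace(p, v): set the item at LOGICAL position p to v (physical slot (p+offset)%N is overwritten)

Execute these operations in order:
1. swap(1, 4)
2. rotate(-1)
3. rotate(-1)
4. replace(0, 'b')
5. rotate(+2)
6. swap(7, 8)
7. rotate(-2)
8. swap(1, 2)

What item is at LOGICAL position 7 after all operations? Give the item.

Answer: F

Derivation:
After op 1 (swap(1, 4)): offset=0, physical=[A,E,C,D,B,F,G,H,I], logical=[A,E,C,D,B,F,G,H,I]
After op 2 (rotate(-1)): offset=8, physical=[A,E,C,D,B,F,G,H,I], logical=[I,A,E,C,D,B,F,G,H]
After op 3 (rotate(-1)): offset=7, physical=[A,E,C,D,B,F,G,H,I], logical=[H,I,A,E,C,D,B,F,G]
After op 4 (replace(0, 'b')): offset=7, physical=[A,E,C,D,B,F,G,b,I], logical=[b,I,A,E,C,D,B,F,G]
After op 5 (rotate(+2)): offset=0, physical=[A,E,C,D,B,F,G,b,I], logical=[A,E,C,D,B,F,G,b,I]
After op 6 (swap(7, 8)): offset=0, physical=[A,E,C,D,B,F,G,I,b], logical=[A,E,C,D,B,F,G,I,b]
After op 7 (rotate(-2)): offset=7, physical=[A,E,C,D,B,F,G,I,b], logical=[I,b,A,E,C,D,B,F,G]
After op 8 (swap(1, 2)): offset=7, physical=[b,E,C,D,B,F,G,I,A], logical=[I,A,b,E,C,D,B,F,G]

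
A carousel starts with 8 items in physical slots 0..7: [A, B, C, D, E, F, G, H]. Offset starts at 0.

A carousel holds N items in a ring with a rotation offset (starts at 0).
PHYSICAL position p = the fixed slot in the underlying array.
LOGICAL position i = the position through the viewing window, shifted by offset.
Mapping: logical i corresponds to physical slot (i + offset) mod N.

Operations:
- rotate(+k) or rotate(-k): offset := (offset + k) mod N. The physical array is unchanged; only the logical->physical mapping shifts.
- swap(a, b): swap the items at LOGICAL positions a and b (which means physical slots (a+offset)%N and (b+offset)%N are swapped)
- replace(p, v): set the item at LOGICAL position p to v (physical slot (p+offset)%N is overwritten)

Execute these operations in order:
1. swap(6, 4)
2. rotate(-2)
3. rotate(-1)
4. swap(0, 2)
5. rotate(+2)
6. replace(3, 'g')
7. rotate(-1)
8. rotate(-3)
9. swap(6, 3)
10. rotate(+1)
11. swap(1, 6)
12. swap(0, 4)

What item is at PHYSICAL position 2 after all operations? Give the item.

Answer: H

Derivation:
After op 1 (swap(6, 4)): offset=0, physical=[A,B,C,D,G,F,E,H], logical=[A,B,C,D,G,F,E,H]
After op 2 (rotate(-2)): offset=6, physical=[A,B,C,D,G,F,E,H], logical=[E,H,A,B,C,D,G,F]
After op 3 (rotate(-1)): offset=5, physical=[A,B,C,D,G,F,E,H], logical=[F,E,H,A,B,C,D,G]
After op 4 (swap(0, 2)): offset=5, physical=[A,B,C,D,G,H,E,F], logical=[H,E,F,A,B,C,D,G]
After op 5 (rotate(+2)): offset=7, physical=[A,B,C,D,G,H,E,F], logical=[F,A,B,C,D,G,H,E]
After op 6 (replace(3, 'g')): offset=7, physical=[A,B,g,D,G,H,E,F], logical=[F,A,B,g,D,G,H,E]
After op 7 (rotate(-1)): offset=6, physical=[A,B,g,D,G,H,E,F], logical=[E,F,A,B,g,D,G,H]
After op 8 (rotate(-3)): offset=3, physical=[A,B,g,D,G,H,E,F], logical=[D,G,H,E,F,A,B,g]
After op 9 (swap(6, 3)): offset=3, physical=[A,E,g,D,G,H,B,F], logical=[D,G,H,B,F,A,E,g]
After op 10 (rotate(+1)): offset=4, physical=[A,E,g,D,G,H,B,F], logical=[G,H,B,F,A,E,g,D]
After op 11 (swap(1, 6)): offset=4, physical=[A,E,H,D,G,g,B,F], logical=[G,g,B,F,A,E,H,D]
After op 12 (swap(0, 4)): offset=4, physical=[G,E,H,D,A,g,B,F], logical=[A,g,B,F,G,E,H,D]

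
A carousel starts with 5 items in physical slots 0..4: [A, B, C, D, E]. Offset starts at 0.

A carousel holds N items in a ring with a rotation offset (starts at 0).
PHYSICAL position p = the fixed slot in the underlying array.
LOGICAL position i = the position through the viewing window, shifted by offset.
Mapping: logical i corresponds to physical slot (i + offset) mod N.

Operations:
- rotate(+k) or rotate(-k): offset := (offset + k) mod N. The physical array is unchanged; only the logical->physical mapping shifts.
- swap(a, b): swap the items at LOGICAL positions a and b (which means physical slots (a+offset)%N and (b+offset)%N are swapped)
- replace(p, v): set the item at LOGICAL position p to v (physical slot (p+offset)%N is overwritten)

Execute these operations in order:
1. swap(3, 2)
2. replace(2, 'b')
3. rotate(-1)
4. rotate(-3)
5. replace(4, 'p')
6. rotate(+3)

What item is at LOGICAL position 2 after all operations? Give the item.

Answer: B

Derivation:
After op 1 (swap(3, 2)): offset=0, physical=[A,B,D,C,E], logical=[A,B,D,C,E]
After op 2 (replace(2, 'b')): offset=0, physical=[A,B,b,C,E], logical=[A,B,b,C,E]
After op 3 (rotate(-1)): offset=4, physical=[A,B,b,C,E], logical=[E,A,B,b,C]
After op 4 (rotate(-3)): offset=1, physical=[A,B,b,C,E], logical=[B,b,C,E,A]
After op 5 (replace(4, 'p')): offset=1, physical=[p,B,b,C,E], logical=[B,b,C,E,p]
After op 6 (rotate(+3)): offset=4, physical=[p,B,b,C,E], logical=[E,p,B,b,C]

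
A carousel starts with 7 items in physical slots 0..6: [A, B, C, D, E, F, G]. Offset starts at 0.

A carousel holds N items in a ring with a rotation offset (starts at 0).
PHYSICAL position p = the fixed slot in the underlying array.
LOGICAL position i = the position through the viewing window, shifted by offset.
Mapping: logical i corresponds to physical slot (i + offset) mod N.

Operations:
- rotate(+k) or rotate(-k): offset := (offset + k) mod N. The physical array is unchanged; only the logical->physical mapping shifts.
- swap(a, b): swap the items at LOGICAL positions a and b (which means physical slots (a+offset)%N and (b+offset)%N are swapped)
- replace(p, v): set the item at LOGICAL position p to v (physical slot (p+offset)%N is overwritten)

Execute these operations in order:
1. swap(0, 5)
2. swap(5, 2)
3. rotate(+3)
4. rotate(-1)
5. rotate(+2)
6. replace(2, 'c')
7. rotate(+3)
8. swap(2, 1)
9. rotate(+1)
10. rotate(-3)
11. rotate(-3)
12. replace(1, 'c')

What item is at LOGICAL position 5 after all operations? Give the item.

After op 1 (swap(0, 5)): offset=0, physical=[F,B,C,D,E,A,G], logical=[F,B,C,D,E,A,G]
After op 2 (swap(5, 2)): offset=0, physical=[F,B,A,D,E,C,G], logical=[F,B,A,D,E,C,G]
After op 3 (rotate(+3)): offset=3, physical=[F,B,A,D,E,C,G], logical=[D,E,C,G,F,B,A]
After op 4 (rotate(-1)): offset=2, physical=[F,B,A,D,E,C,G], logical=[A,D,E,C,G,F,B]
After op 5 (rotate(+2)): offset=4, physical=[F,B,A,D,E,C,G], logical=[E,C,G,F,B,A,D]
After op 6 (replace(2, 'c')): offset=4, physical=[F,B,A,D,E,C,c], logical=[E,C,c,F,B,A,D]
After op 7 (rotate(+3)): offset=0, physical=[F,B,A,D,E,C,c], logical=[F,B,A,D,E,C,c]
After op 8 (swap(2, 1)): offset=0, physical=[F,A,B,D,E,C,c], logical=[F,A,B,D,E,C,c]
After op 9 (rotate(+1)): offset=1, physical=[F,A,B,D,E,C,c], logical=[A,B,D,E,C,c,F]
After op 10 (rotate(-3)): offset=5, physical=[F,A,B,D,E,C,c], logical=[C,c,F,A,B,D,E]
After op 11 (rotate(-3)): offset=2, physical=[F,A,B,D,E,C,c], logical=[B,D,E,C,c,F,A]
After op 12 (replace(1, 'c')): offset=2, physical=[F,A,B,c,E,C,c], logical=[B,c,E,C,c,F,A]

Answer: F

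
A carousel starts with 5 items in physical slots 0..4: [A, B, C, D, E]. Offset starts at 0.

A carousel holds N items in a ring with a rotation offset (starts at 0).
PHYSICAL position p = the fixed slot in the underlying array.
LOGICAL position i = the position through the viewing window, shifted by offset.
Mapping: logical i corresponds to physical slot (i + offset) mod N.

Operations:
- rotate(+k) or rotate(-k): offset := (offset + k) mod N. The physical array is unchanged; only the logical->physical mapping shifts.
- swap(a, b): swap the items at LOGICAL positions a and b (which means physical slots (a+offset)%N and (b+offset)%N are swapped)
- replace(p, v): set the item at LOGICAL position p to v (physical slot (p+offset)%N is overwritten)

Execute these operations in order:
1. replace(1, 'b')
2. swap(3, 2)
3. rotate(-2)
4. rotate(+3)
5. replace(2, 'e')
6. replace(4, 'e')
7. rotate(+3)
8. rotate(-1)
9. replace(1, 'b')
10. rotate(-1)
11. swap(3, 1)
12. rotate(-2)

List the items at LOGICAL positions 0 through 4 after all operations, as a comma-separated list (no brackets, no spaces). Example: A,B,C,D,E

After op 1 (replace(1, 'b')): offset=0, physical=[A,b,C,D,E], logical=[A,b,C,D,E]
After op 2 (swap(3, 2)): offset=0, physical=[A,b,D,C,E], logical=[A,b,D,C,E]
After op 3 (rotate(-2)): offset=3, physical=[A,b,D,C,E], logical=[C,E,A,b,D]
After op 4 (rotate(+3)): offset=1, physical=[A,b,D,C,E], logical=[b,D,C,E,A]
After op 5 (replace(2, 'e')): offset=1, physical=[A,b,D,e,E], logical=[b,D,e,E,A]
After op 6 (replace(4, 'e')): offset=1, physical=[e,b,D,e,E], logical=[b,D,e,E,e]
After op 7 (rotate(+3)): offset=4, physical=[e,b,D,e,E], logical=[E,e,b,D,e]
After op 8 (rotate(-1)): offset=3, physical=[e,b,D,e,E], logical=[e,E,e,b,D]
After op 9 (replace(1, 'b')): offset=3, physical=[e,b,D,e,b], logical=[e,b,e,b,D]
After op 10 (rotate(-1)): offset=2, physical=[e,b,D,e,b], logical=[D,e,b,e,b]
After op 11 (swap(3, 1)): offset=2, physical=[e,b,D,e,b], logical=[D,e,b,e,b]
After op 12 (rotate(-2)): offset=0, physical=[e,b,D,e,b], logical=[e,b,D,e,b]

Answer: e,b,D,e,b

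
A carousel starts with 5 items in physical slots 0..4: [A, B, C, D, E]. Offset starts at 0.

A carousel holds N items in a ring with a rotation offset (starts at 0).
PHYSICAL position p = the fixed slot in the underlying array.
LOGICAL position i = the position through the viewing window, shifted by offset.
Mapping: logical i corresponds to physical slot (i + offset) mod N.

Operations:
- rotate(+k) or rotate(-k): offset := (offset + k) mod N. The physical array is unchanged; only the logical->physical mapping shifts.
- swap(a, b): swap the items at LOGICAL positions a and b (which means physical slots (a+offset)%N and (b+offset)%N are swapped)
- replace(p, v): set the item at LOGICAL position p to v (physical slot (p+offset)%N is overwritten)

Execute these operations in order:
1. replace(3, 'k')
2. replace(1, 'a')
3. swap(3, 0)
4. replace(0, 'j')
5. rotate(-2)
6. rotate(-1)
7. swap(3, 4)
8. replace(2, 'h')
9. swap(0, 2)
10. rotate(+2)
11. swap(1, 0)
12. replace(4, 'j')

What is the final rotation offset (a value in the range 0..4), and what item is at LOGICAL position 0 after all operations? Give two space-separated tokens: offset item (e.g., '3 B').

After op 1 (replace(3, 'k')): offset=0, physical=[A,B,C,k,E], logical=[A,B,C,k,E]
After op 2 (replace(1, 'a')): offset=0, physical=[A,a,C,k,E], logical=[A,a,C,k,E]
After op 3 (swap(3, 0)): offset=0, physical=[k,a,C,A,E], logical=[k,a,C,A,E]
After op 4 (replace(0, 'j')): offset=0, physical=[j,a,C,A,E], logical=[j,a,C,A,E]
After op 5 (rotate(-2)): offset=3, physical=[j,a,C,A,E], logical=[A,E,j,a,C]
After op 6 (rotate(-1)): offset=2, physical=[j,a,C,A,E], logical=[C,A,E,j,a]
After op 7 (swap(3, 4)): offset=2, physical=[a,j,C,A,E], logical=[C,A,E,a,j]
After op 8 (replace(2, 'h')): offset=2, physical=[a,j,C,A,h], logical=[C,A,h,a,j]
After op 9 (swap(0, 2)): offset=2, physical=[a,j,h,A,C], logical=[h,A,C,a,j]
After op 10 (rotate(+2)): offset=4, physical=[a,j,h,A,C], logical=[C,a,j,h,A]
After op 11 (swap(1, 0)): offset=4, physical=[C,j,h,A,a], logical=[a,C,j,h,A]
After op 12 (replace(4, 'j')): offset=4, physical=[C,j,h,j,a], logical=[a,C,j,h,j]

Answer: 4 a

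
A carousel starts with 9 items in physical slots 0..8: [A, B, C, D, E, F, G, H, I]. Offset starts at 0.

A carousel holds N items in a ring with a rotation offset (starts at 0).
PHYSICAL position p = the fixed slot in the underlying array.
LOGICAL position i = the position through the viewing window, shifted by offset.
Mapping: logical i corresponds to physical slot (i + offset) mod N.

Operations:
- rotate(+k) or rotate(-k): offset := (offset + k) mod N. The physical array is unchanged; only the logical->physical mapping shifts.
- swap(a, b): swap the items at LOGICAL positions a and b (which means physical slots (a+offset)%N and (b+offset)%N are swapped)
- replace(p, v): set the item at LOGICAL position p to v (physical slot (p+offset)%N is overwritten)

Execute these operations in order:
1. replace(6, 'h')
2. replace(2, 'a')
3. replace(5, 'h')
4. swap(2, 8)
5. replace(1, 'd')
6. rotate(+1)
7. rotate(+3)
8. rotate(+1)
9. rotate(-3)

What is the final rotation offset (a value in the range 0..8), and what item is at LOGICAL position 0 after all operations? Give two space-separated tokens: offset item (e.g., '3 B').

Answer: 2 I

Derivation:
After op 1 (replace(6, 'h')): offset=0, physical=[A,B,C,D,E,F,h,H,I], logical=[A,B,C,D,E,F,h,H,I]
After op 2 (replace(2, 'a')): offset=0, physical=[A,B,a,D,E,F,h,H,I], logical=[A,B,a,D,E,F,h,H,I]
After op 3 (replace(5, 'h')): offset=0, physical=[A,B,a,D,E,h,h,H,I], logical=[A,B,a,D,E,h,h,H,I]
After op 4 (swap(2, 8)): offset=0, physical=[A,B,I,D,E,h,h,H,a], logical=[A,B,I,D,E,h,h,H,a]
After op 5 (replace(1, 'd')): offset=0, physical=[A,d,I,D,E,h,h,H,a], logical=[A,d,I,D,E,h,h,H,a]
After op 6 (rotate(+1)): offset=1, physical=[A,d,I,D,E,h,h,H,a], logical=[d,I,D,E,h,h,H,a,A]
After op 7 (rotate(+3)): offset=4, physical=[A,d,I,D,E,h,h,H,a], logical=[E,h,h,H,a,A,d,I,D]
After op 8 (rotate(+1)): offset=5, physical=[A,d,I,D,E,h,h,H,a], logical=[h,h,H,a,A,d,I,D,E]
After op 9 (rotate(-3)): offset=2, physical=[A,d,I,D,E,h,h,H,a], logical=[I,D,E,h,h,H,a,A,d]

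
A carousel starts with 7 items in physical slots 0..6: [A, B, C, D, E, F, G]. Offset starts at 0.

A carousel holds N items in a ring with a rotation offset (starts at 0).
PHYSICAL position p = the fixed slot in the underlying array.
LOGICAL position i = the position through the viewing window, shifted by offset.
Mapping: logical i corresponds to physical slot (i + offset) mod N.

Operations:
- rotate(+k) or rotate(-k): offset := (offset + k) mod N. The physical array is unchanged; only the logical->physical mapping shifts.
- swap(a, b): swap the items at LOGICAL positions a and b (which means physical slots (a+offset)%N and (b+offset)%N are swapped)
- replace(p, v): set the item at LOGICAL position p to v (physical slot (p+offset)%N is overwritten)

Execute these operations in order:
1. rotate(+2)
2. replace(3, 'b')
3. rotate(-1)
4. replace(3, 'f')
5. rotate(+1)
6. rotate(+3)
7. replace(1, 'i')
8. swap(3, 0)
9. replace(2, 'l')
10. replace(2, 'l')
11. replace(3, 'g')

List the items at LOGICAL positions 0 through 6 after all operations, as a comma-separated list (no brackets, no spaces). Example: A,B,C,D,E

After op 1 (rotate(+2)): offset=2, physical=[A,B,C,D,E,F,G], logical=[C,D,E,F,G,A,B]
After op 2 (replace(3, 'b')): offset=2, physical=[A,B,C,D,E,b,G], logical=[C,D,E,b,G,A,B]
After op 3 (rotate(-1)): offset=1, physical=[A,B,C,D,E,b,G], logical=[B,C,D,E,b,G,A]
After op 4 (replace(3, 'f')): offset=1, physical=[A,B,C,D,f,b,G], logical=[B,C,D,f,b,G,A]
After op 5 (rotate(+1)): offset=2, physical=[A,B,C,D,f,b,G], logical=[C,D,f,b,G,A,B]
After op 6 (rotate(+3)): offset=5, physical=[A,B,C,D,f,b,G], logical=[b,G,A,B,C,D,f]
After op 7 (replace(1, 'i')): offset=5, physical=[A,B,C,D,f,b,i], logical=[b,i,A,B,C,D,f]
After op 8 (swap(3, 0)): offset=5, physical=[A,b,C,D,f,B,i], logical=[B,i,A,b,C,D,f]
After op 9 (replace(2, 'l')): offset=5, physical=[l,b,C,D,f,B,i], logical=[B,i,l,b,C,D,f]
After op 10 (replace(2, 'l')): offset=5, physical=[l,b,C,D,f,B,i], logical=[B,i,l,b,C,D,f]
After op 11 (replace(3, 'g')): offset=5, physical=[l,g,C,D,f,B,i], logical=[B,i,l,g,C,D,f]

Answer: B,i,l,g,C,D,f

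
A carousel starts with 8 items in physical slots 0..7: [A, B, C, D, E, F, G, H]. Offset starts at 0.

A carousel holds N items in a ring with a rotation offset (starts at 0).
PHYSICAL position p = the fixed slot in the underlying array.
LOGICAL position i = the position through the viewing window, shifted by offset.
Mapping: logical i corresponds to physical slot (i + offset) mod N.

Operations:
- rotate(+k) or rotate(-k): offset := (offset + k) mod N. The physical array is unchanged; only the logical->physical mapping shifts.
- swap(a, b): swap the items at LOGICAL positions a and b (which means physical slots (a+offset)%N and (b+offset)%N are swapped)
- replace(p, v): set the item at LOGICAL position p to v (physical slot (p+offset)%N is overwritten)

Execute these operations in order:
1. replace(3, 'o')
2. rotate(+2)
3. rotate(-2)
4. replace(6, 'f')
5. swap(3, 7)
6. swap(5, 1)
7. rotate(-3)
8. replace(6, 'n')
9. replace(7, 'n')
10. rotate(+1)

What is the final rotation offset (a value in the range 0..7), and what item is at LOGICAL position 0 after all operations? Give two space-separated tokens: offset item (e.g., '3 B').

After op 1 (replace(3, 'o')): offset=0, physical=[A,B,C,o,E,F,G,H], logical=[A,B,C,o,E,F,G,H]
After op 2 (rotate(+2)): offset=2, physical=[A,B,C,o,E,F,G,H], logical=[C,o,E,F,G,H,A,B]
After op 3 (rotate(-2)): offset=0, physical=[A,B,C,o,E,F,G,H], logical=[A,B,C,o,E,F,G,H]
After op 4 (replace(6, 'f')): offset=0, physical=[A,B,C,o,E,F,f,H], logical=[A,B,C,o,E,F,f,H]
After op 5 (swap(3, 7)): offset=0, physical=[A,B,C,H,E,F,f,o], logical=[A,B,C,H,E,F,f,o]
After op 6 (swap(5, 1)): offset=0, physical=[A,F,C,H,E,B,f,o], logical=[A,F,C,H,E,B,f,o]
After op 7 (rotate(-3)): offset=5, physical=[A,F,C,H,E,B,f,o], logical=[B,f,o,A,F,C,H,E]
After op 8 (replace(6, 'n')): offset=5, physical=[A,F,C,n,E,B,f,o], logical=[B,f,o,A,F,C,n,E]
After op 9 (replace(7, 'n')): offset=5, physical=[A,F,C,n,n,B,f,o], logical=[B,f,o,A,F,C,n,n]
After op 10 (rotate(+1)): offset=6, physical=[A,F,C,n,n,B,f,o], logical=[f,o,A,F,C,n,n,B]

Answer: 6 f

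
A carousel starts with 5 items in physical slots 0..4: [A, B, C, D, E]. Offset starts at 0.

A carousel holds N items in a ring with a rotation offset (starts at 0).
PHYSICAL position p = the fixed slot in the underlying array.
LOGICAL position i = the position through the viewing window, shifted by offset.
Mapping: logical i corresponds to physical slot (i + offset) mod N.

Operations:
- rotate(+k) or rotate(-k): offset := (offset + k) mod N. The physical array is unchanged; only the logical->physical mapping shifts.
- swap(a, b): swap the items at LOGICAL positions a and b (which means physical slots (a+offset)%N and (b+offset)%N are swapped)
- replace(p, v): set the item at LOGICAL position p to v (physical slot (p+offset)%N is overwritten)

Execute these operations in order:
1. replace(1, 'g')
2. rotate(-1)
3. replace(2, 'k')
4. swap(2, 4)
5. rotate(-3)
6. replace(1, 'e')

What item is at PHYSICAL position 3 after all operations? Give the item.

After op 1 (replace(1, 'g')): offset=0, physical=[A,g,C,D,E], logical=[A,g,C,D,E]
After op 2 (rotate(-1)): offset=4, physical=[A,g,C,D,E], logical=[E,A,g,C,D]
After op 3 (replace(2, 'k')): offset=4, physical=[A,k,C,D,E], logical=[E,A,k,C,D]
After op 4 (swap(2, 4)): offset=4, physical=[A,D,C,k,E], logical=[E,A,D,C,k]
After op 5 (rotate(-3)): offset=1, physical=[A,D,C,k,E], logical=[D,C,k,E,A]
After op 6 (replace(1, 'e')): offset=1, physical=[A,D,e,k,E], logical=[D,e,k,E,A]

Answer: k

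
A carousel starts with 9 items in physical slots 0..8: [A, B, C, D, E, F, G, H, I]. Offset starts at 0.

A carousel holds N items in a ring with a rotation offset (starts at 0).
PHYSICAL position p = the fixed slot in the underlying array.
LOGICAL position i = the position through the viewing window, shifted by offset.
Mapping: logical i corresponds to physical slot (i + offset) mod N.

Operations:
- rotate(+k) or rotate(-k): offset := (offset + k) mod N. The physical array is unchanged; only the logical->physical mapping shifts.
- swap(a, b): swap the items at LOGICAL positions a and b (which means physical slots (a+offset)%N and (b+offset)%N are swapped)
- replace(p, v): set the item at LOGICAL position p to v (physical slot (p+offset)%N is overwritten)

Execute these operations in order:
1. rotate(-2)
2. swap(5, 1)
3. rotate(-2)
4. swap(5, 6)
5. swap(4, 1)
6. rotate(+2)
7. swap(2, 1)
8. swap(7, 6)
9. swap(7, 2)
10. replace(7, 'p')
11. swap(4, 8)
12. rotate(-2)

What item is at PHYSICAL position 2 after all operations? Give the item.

After op 1 (rotate(-2)): offset=7, physical=[A,B,C,D,E,F,G,H,I], logical=[H,I,A,B,C,D,E,F,G]
After op 2 (swap(5, 1)): offset=7, physical=[A,B,C,I,E,F,G,H,D], logical=[H,D,A,B,C,I,E,F,G]
After op 3 (rotate(-2)): offset=5, physical=[A,B,C,I,E,F,G,H,D], logical=[F,G,H,D,A,B,C,I,E]
After op 4 (swap(5, 6)): offset=5, physical=[A,C,B,I,E,F,G,H,D], logical=[F,G,H,D,A,C,B,I,E]
After op 5 (swap(4, 1)): offset=5, physical=[G,C,B,I,E,F,A,H,D], logical=[F,A,H,D,G,C,B,I,E]
After op 6 (rotate(+2)): offset=7, physical=[G,C,B,I,E,F,A,H,D], logical=[H,D,G,C,B,I,E,F,A]
After op 7 (swap(2, 1)): offset=7, physical=[D,C,B,I,E,F,A,H,G], logical=[H,G,D,C,B,I,E,F,A]
After op 8 (swap(7, 6)): offset=7, physical=[D,C,B,I,F,E,A,H,G], logical=[H,G,D,C,B,I,F,E,A]
After op 9 (swap(7, 2)): offset=7, physical=[E,C,B,I,F,D,A,H,G], logical=[H,G,E,C,B,I,F,D,A]
After op 10 (replace(7, 'p')): offset=7, physical=[E,C,B,I,F,p,A,H,G], logical=[H,G,E,C,B,I,F,p,A]
After op 11 (swap(4, 8)): offset=7, physical=[E,C,A,I,F,p,B,H,G], logical=[H,G,E,C,A,I,F,p,B]
After op 12 (rotate(-2)): offset=5, physical=[E,C,A,I,F,p,B,H,G], logical=[p,B,H,G,E,C,A,I,F]

Answer: A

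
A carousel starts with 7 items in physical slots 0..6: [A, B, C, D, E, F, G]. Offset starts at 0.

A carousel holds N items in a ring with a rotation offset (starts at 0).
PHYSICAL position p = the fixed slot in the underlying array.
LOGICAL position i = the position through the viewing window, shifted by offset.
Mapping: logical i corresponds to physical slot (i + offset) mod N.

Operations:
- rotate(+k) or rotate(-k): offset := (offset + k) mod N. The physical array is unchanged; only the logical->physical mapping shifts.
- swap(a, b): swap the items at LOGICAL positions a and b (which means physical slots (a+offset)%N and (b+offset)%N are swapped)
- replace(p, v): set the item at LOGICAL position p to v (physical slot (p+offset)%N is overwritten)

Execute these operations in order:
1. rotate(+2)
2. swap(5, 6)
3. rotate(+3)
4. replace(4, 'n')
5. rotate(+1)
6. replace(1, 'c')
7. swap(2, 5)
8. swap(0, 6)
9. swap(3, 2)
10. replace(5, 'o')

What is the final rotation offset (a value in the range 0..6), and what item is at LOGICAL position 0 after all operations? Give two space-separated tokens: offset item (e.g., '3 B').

Answer: 6 F

Derivation:
After op 1 (rotate(+2)): offset=2, physical=[A,B,C,D,E,F,G], logical=[C,D,E,F,G,A,B]
After op 2 (swap(5, 6)): offset=2, physical=[B,A,C,D,E,F,G], logical=[C,D,E,F,G,B,A]
After op 3 (rotate(+3)): offset=5, physical=[B,A,C,D,E,F,G], logical=[F,G,B,A,C,D,E]
After op 4 (replace(4, 'n')): offset=5, physical=[B,A,n,D,E,F,G], logical=[F,G,B,A,n,D,E]
After op 5 (rotate(+1)): offset=6, physical=[B,A,n,D,E,F,G], logical=[G,B,A,n,D,E,F]
After op 6 (replace(1, 'c')): offset=6, physical=[c,A,n,D,E,F,G], logical=[G,c,A,n,D,E,F]
After op 7 (swap(2, 5)): offset=6, physical=[c,E,n,D,A,F,G], logical=[G,c,E,n,D,A,F]
After op 8 (swap(0, 6)): offset=6, physical=[c,E,n,D,A,G,F], logical=[F,c,E,n,D,A,G]
After op 9 (swap(3, 2)): offset=6, physical=[c,n,E,D,A,G,F], logical=[F,c,n,E,D,A,G]
After op 10 (replace(5, 'o')): offset=6, physical=[c,n,E,D,o,G,F], logical=[F,c,n,E,D,o,G]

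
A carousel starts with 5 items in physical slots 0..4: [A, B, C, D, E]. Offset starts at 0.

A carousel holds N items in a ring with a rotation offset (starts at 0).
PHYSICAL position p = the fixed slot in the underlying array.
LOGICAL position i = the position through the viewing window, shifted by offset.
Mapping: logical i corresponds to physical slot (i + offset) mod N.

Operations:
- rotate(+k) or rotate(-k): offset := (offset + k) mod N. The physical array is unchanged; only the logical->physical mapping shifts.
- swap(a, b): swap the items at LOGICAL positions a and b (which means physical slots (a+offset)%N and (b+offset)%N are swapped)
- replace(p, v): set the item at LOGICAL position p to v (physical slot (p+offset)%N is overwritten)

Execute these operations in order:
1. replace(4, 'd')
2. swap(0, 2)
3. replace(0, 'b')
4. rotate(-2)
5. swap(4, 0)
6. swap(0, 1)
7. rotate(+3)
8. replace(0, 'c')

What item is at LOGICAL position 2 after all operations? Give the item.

After op 1 (replace(4, 'd')): offset=0, physical=[A,B,C,D,d], logical=[A,B,C,D,d]
After op 2 (swap(0, 2)): offset=0, physical=[C,B,A,D,d], logical=[C,B,A,D,d]
After op 3 (replace(0, 'b')): offset=0, physical=[b,B,A,D,d], logical=[b,B,A,D,d]
After op 4 (rotate(-2)): offset=3, physical=[b,B,A,D,d], logical=[D,d,b,B,A]
After op 5 (swap(4, 0)): offset=3, physical=[b,B,D,A,d], logical=[A,d,b,B,D]
After op 6 (swap(0, 1)): offset=3, physical=[b,B,D,d,A], logical=[d,A,b,B,D]
After op 7 (rotate(+3)): offset=1, physical=[b,B,D,d,A], logical=[B,D,d,A,b]
After op 8 (replace(0, 'c')): offset=1, physical=[b,c,D,d,A], logical=[c,D,d,A,b]

Answer: d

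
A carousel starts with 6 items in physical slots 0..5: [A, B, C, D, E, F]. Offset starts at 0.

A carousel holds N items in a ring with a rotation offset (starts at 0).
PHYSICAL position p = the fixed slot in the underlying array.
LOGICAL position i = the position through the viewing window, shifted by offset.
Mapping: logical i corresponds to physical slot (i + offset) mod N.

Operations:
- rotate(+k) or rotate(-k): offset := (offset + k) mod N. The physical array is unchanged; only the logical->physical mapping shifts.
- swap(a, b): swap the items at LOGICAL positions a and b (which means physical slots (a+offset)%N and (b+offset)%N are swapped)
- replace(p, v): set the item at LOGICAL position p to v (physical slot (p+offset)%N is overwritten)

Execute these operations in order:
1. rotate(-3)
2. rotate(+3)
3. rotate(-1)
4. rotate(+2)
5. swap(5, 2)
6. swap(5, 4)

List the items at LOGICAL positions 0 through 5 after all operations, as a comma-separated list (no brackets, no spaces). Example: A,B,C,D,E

After op 1 (rotate(-3)): offset=3, physical=[A,B,C,D,E,F], logical=[D,E,F,A,B,C]
After op 2 (rotate(+3)): offset=0, physical=[A,B,C,D,E,F], logical=[A,B,C,D,E,F]
After op 3 (rotate(-1)): offset=5, physical=[A,B,C,D,E,F], logical=[F,A,B,C,D,E]
After op 4 (rotate(+2)): offset=1, physical=[A,B,C,D,E,F], logical=[B,C,D,E,F,A]
After op 5 (swap(5, 2)): offset=1, physical=[D,B,C,A,E,F], logical=[B,C,A,E,F,D]
After op 6 (swap(5, 4)): offset=1, physical=[F,B,C,A,E,D], logical=[B,C,A,E,D,F]

Answer: B,C,A,E,D,F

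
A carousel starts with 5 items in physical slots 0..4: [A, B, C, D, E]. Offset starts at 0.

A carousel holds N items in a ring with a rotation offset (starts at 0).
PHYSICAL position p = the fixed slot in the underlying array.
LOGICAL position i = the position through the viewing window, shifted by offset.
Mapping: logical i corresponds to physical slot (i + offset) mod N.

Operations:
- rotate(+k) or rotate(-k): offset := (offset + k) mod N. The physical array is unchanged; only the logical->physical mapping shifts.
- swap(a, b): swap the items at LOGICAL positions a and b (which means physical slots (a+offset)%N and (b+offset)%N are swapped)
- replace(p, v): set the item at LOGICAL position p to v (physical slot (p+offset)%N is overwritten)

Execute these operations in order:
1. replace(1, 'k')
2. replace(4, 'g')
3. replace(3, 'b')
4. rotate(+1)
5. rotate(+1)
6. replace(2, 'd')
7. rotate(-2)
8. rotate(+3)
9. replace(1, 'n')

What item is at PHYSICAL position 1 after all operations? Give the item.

Answer: k

Derivation:
After op 1 (replace(1, 'k')): offset=0, physical=[A,k,C,D,E], logical=[A,k,C,D,E]
After op 2 (replace(4, 'g')): offset=0, physical=[A,k,C,D,g], logical=[A,k,C,D,g]
After op 3 (replace(3, 'b')): offset=0, physical=[A,k,C,b,g], logical=[A,k,C,b,g]
After op 4 (rotate(+1)): offset=1, physical=[A,k,C,b,g], logical=[k,C,b,g,A]
After op 5 (rotate(+1)): offset=2, physical=[A,k,C,b,g], logical=[C,b,g,A,k]
After op 6 (replace(2, 'd')): offset=2, physical=[A,k,C,b,d], logical=[C,b,d,A,k]
After op 7 (rotate(-2)): offset=0, physical=[A,k,C,b,d], logical=[A,k,C,b,d]
After op 8 (rotate(+3)): offset=3, physical=[A,k,C,b,d], logical=[b,d,A,k,C]
After op 9 (replace(1, 'n')): offset=3, physical=[A,k,C,b,n], logical=[b,n,A,k,C]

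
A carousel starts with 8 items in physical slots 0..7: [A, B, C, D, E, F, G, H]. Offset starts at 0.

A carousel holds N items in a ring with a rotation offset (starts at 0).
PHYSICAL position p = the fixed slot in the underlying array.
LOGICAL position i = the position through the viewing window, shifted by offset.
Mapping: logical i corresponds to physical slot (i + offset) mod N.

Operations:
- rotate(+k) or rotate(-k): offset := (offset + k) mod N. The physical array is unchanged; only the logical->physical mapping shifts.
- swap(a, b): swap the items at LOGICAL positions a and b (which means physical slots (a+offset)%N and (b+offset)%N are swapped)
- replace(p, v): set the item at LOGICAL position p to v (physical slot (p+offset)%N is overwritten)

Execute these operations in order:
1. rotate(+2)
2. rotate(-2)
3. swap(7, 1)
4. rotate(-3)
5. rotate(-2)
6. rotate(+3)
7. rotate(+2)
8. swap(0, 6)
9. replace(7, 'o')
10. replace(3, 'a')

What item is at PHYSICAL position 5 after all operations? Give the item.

Answer: F

Derivation:
After op 1 (rotate(+2)): offset=2, physical=[A,B,C,D,E,F,G,H], logical=[C,D,E,F,G,H,A,B]
After op 2 (rotate(-2)): offset=0, physical=[A,B,C,D,E,F,G,H], logical=[A,B,C,D,E,F,G,H]
After op 3 (swap(7, 1)): offset=0, physical=[A,H,C,D,E,F,G,B], logical=[A,H,C,D,E,F,G,B]
After op 4 (rotate(-3)): offset=5, physical=[A,H,C,D,E,F,G,B], logical=[F,G,B,A,H,C,D,E]
After op 5 (rotate(-2)): offset=3, physical=[A,H,C,D,E,F,G,B], logical=[D,E,F,G,B,A,H,C]
After op 6 (rotate(+3)): offset=6, physical=[A,H,C,D,E,F,G,B], logical=[G,B,A,H,C,D,E,F]
After op 7 (rotate(+2)): offset=0, physical=[A,H,C,D,E,F,G,B], logical=[A,H,C,D,E,F,G,B]
After op 8 (swap(0, 6)): offset=0, physical=[G,H,C,D,E,F,A,B], logical=[G,H,C,D,E,F,A,B]
After op 9 (replace(7, 'o')): offset=0, physical=[G,H,C,D,E,F,A,o], logical=[G,H,C,D,E,F,A,o]
After op 10 (replace(3, 'a')): offset=0, physical=[G,H,C,a,E,F,A,o], logical=[G,H,C,a,E,F,A,o]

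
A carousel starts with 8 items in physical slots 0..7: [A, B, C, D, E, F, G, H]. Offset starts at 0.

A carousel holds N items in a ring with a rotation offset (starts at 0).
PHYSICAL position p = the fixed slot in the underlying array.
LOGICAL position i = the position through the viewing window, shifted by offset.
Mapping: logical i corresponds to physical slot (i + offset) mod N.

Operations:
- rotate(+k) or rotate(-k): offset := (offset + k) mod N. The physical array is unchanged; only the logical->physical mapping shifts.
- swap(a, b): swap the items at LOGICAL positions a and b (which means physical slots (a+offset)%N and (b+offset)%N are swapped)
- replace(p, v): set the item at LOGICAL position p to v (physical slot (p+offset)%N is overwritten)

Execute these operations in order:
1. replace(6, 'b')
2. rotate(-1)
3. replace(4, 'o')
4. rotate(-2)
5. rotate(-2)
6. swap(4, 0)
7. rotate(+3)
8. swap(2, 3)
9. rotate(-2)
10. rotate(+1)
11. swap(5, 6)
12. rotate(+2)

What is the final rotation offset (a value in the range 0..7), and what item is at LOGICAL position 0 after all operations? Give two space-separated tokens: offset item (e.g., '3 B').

After op 1 (replace(6, 'b')): offset=0, physical=[A,B,C,D,E,F,b,H], logical=[A,B,C,D,E,F,b,H]
After op 2 (rotate(-1)): offset=7, physical=[A,B,C,D,E,F,b,H], logical=[H,A,B,C,D,E,F,b]
After op 3 (replace(4, 'o')): offset=7, physical=[A,B,C,o,E,F,b,H], logical=[H,A,B,C,o,E,F,b]
After op 4 (rotate(-2)): offset=5, physical=[A,B,C,o,E,F,b,H], logical=[F,b,H,A,B,C,o,E]
After op 5 (rotate(-2)): offset=3, physical=[A,B,C,o,E,F,b,H], logical=[o,E,F,b,H,A,B,C]
After op 6 (swap(4, 0)): offset=3, physical=[A,B,C,H,E,F,b,o], logical=[H,E,F,b,o,A,B,C]
After op 7 (rotate(+3)): offset=6, physical=[A,B,C,H,E,F,b,o], logical=[b,o,A,B,C,H,E,F]
After op 8 (swap(2, 3)): offset=6, physical=[B,A,C,H,E,F,b,o], logical=[b,o,B,A,C,H,E,F]
After op 9 (rotate(-2)): offset=4, physical=[B,A,C,H,E,F,b,o], logical=[E,F,b,o,B,A,C,H]
After op 10 (rotate(+1)): offset=5, physical=[B,A,C,H,E,F,b,o], logical=[F,b,o,B,A,C,H,E]
After op 11 (swap(5, 6)): offset=5, physical=[B,A,H,C,E,F,b,o], logical=[F,b,o,B,A,H,C,E]
After op 12 (rotate(+2)): offset=7, physical=[B,A,H,C,E,F,b,o], logical=[o,B,A,H,C,E,F,b]

Answer: 7 o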